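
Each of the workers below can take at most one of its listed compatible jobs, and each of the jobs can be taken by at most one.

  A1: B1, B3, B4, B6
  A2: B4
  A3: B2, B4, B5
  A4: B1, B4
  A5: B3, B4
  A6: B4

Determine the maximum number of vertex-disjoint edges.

5

Unit-capacity flow: source→left, listed edges, right→sink; max matching = max flow.
Augmenting path A1→B1 (+1); matched 1.
Augmenting path A2→B4 (+1); matched 2.
Augmenting path A3→B2 (+1); matched 3.
Augmenting path A5→B3 (+1); matched 4.
Augmenting path A4→B1→A1→B6 (+1); matched 5.
No augmenting path remains; maximum matching = 5.
König certificate: {A1, A3, A4, A5, B4} is a vertex cover of size 5 (every listed pair touches it), so no matching can be larger.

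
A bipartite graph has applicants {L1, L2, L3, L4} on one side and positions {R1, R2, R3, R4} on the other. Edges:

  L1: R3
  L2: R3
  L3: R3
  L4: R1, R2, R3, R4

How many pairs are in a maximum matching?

2

Unit-capacity flow: source→left, listed edges, right→sink; max matching = max flow.
Augmenting path L1→R3 (+1); matched 1.
Augmenting path L4→R1 (+1); matched 2.
No augmenting path remains; maximum matching = 2.
König certificate: {L4, R3} is a vertex cover of size 2 (every listed pair touches it), so no matching can be larger.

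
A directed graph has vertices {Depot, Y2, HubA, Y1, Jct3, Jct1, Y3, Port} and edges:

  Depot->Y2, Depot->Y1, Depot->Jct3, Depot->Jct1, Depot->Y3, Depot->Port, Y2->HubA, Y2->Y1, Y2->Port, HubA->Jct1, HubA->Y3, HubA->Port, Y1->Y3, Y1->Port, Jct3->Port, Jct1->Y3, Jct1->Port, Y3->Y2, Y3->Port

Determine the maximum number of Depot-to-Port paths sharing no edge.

Assign every edge capacity 1; by Menger, the answer equals the max flow.
Path Depot→Port (+1); total 1.
Path Depot→Y2→Port (+1); total 2.
Path Depot→Y1→Port (+1); total 3.
Path Depot→Jct3→Port (+1); total 4.
Path Depot→Jct1→Port (+1); total 5.
Path Depot→Y3→Port (+1); total 6.
No residual Depot→Port path; max flow = 6.
Certifying cut of size 6: {Depot→Jct1, Depot→Jct3, Depot→Port, Depot→Y1, Depot→Y2, Depot→Y3}.

6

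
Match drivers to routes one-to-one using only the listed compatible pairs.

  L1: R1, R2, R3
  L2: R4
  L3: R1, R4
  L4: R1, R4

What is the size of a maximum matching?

3

Unit-capacity flow: source→left, listed edges, right→sink; max matching = max flow.
Augmenting path L1→R1 (+1); matched 1.
Augmenting path L2→R4 (+1); matched 2.
Augmenting path L3→R1→L1→R2 (+1); matched 3.
No augmenting path remains; maximum matching = 3.
König certificate: {L1, R1, R4} is a vertex cover of size 3 (every listed pair touches it), so no matching can be larger.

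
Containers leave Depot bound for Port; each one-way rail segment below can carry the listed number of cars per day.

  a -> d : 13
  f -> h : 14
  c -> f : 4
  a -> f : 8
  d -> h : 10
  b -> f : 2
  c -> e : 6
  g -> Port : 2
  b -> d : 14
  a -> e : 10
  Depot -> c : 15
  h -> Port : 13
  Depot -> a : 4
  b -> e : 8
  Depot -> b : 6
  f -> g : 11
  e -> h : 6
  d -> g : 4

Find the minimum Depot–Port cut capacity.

Augment Depot→a→d→g→Port: bottleneck 2, flow now 2.
Augment Depot→a→d→h→Port: bottleneck 2, flow now 4.
Augment Depot→b→d→h→Port: bottleneck 6, flow now 10.
Augment Depot→c→e→h→Port: bottleneck 5, flow now 15.
No augmenting path remains; maximum flow = 15.
By max-flow min-cut, the minimum cut capacity equals the max flow.
In the residual graph, reachable from Depot: {Depot, a, b, c, d, e, f, g, h}.
Min-cut edges: g→Port (2), h→Port (13); capacity 2 + 13 = 15.

15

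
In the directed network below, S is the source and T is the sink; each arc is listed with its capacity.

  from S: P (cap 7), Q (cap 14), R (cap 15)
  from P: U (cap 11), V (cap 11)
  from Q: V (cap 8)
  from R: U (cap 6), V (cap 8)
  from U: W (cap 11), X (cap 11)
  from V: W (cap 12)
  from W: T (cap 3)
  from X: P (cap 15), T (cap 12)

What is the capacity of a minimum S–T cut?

14

Augment S→P→U→W→T: bottleneck 3, flow now 3.
Augment S→P→U→X→T: bottleneck 4, flow now 7.
Augment S→R→U→X→T: bottleneck 6, flow now 13.
Augment S→Q→V→W→U→X→T: bottleneck 1, flow now 14. (uses reverse residual edge)
No augmenting path remains; maximum flow = 14.
By max-flow min-cut, the minimum cut capacity equals the max flow.
In the residual graph, reachable from S: {S, P, Q, R, U, V, W}.
Min-cut edges: U→X (11), W→T (3); capacity 11 + 3 = 14.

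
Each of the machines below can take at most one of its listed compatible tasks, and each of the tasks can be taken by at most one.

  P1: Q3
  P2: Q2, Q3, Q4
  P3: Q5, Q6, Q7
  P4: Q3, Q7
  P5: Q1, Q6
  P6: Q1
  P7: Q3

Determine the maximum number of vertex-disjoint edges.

Unit-capacity flow: source→left, listed edges, right→sink; max matching = max flow.
Augmenting path P1→Q3 (+1); matched 1.
Augmenting path P2→Q2 (+1); matched 2.
Augmenting path P3→Q5 (+1); matched 3.
Augmenting path P4→Q7 (+1); matched 4.
Augmenting path P5→Q1 (+1); matched 5.
Augmenting path P6→Q1→P5→Q6 (+1); matched 6.
No augmenting path remains; maximum matching = 6.
König certificate: {P2, P3, P4, P5, P6, Q3} is a vertex cover of size 6 (every listed pair touches it), so no matching can be larger.

6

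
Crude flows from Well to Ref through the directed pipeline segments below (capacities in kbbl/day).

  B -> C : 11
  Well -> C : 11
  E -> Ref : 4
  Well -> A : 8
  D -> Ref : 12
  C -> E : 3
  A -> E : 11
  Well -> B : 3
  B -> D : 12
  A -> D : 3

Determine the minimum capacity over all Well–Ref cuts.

Augment Well→A→D→Ref: bottleneck 3, flow now 3.
Augment Well→A→E→Ref: bottleneck 4, flow now 7.
Augment Well→B→D→Ref: bottleneck 3, flow now 10.
No augmenting path remains; maximum flow = 10.
By max-flow min-cut, the minimum cut capacity equals the max flow.
In the residual graph, reachable from Well: {Well, A, C, E}.
Min-cut edges: Well→B (3), A→D (3), E→Ref (4); capacity 3 + 3 + 4 = 10.

10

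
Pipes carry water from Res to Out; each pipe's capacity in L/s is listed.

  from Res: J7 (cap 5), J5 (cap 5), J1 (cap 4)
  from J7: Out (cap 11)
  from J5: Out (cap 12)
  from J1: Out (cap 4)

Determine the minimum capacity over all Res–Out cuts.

Augment Res→J7→Out: bottleneck 5, flow now 5.
Augment Res→J5→Out: bottleneck 5, flow now 10.
Augment Res→J1→Out: bottleneck 4, flow now 14.
No augmenting path remains; maximum flow = 14.
By max-flow min-cut, the minimum cut capacity equals the max flow.
In the residual graph, reachable from Res: {Res}.
Min-cut edges: Res→J7 (5), Res→J5 (5), Res→J1 (4); capacity 5 + 5 + 4 = 14.

14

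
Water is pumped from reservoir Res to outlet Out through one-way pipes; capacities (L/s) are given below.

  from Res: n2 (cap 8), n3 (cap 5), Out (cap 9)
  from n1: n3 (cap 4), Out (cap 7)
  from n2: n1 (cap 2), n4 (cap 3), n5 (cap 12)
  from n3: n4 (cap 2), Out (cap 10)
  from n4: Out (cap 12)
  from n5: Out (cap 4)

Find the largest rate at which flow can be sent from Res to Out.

Augment Res→Out: bottleneck 9, flow now 9.
Augment Res→n3→Out: bottleneck 5, flow now 14.
Augment Res→n2→n1→Out: bottleneck 2, flow now 16.
Augment Res→n2→n4→Out: bottleneck 3, flow now 19.
Augment Res→n2→n5→Out: bottleneck 3, flow now 22.
No augmenting path remains; maximum flow = 22.
In the residual graph, reachable from Res: {Res}.
Min-cut edges: Res→n2 (8), Res→n3 (5), Res→Out (9); capacity 8 + 5 + 9 = 22.
This cut is saturated, so no flow can exceed 22.

22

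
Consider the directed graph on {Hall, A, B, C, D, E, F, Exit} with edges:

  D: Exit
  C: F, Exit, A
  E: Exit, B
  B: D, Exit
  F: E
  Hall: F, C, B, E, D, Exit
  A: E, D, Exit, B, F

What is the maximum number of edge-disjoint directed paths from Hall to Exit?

5

Assign every edge capacity 1; by Menger, the answer equals the max flow.
Path Hall→Exit (+1); total 1.
Path Hall→B→Exit (+1); total 2.
Path Hall→C→Exit (+1); total 3.
Path Hall→D→Exit (+1); total 4.
Path Hall→E→Exit (+1); total 5.
No residual Hall→Exit path; max flow = 5.
Certifying cut of size 5: {B→Exit, D→Exit, E→Exit, Hall→C, Hall→Exit}.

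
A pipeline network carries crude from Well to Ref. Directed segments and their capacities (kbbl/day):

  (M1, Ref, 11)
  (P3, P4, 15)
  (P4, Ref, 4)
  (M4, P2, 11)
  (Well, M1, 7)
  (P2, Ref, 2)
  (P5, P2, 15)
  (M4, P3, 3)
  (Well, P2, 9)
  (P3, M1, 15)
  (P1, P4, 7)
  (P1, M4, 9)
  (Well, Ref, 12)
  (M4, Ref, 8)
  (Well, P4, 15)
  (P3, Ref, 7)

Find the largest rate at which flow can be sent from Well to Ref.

Augment Well→Ref: bottleneck 12, flow now 12.
Augment Well→P4→Ref: bottleneck 4, flow now 16.
Augment Well→M1→Ref: bottleneck 7, flow now 23.
Augment Well→P2→Ref: bottleneck 2, flow now 25.
No augmenting path remains; maximum flow = 25.
In the residual graph, reachable from Well: {Well, P4, P2}.
Min-cut edges: Well→M1 (7), Well→Ref (12), P4→Ref (4), P2→Ref (2); capacity 7 + 12 + 4 + 2 = 25.
This cut is saturated, so no flow can exceed 25.

25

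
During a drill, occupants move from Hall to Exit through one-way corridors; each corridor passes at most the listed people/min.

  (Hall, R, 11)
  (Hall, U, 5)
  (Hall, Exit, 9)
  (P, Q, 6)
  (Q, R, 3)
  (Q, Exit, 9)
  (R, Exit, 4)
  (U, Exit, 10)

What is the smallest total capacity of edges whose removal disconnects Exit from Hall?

Augment Hall→Exit: bottleneck 9, flow now 9.
Augment Hall→R→Exit: bottleneck 4, flow now 13.
Augment Hall→U→Exit: bottleneck 5, flow now 18.
No augmenting path remains; maximum flow = 18.
By max-flow min-cut, the minimum cut capacity equals the max flow.
In the residual graph, reachable from Hall: {Hall, R}.
Min-cut edges: Hall→U (5), Hall→Exit (9), R→Exit (4); capacity 5 + 9 + 4 = 18.

18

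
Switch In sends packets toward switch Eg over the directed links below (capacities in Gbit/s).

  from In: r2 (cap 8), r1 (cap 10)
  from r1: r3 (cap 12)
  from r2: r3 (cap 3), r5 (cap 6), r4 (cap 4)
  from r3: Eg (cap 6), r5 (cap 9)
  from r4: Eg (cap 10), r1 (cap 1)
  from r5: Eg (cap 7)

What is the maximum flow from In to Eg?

Augment In→r1→r3→Eg: bottleneck 6, flow now 6.
Augment In→r2→r4→Eg: bottleneck 4, flow now 10.
Augment In→r2→r5→Eg: bottleneck 4, flow now 14.
Augment In→r1→r3→r5→Eg: bottleneck 3, flow now 17.
No augmenting path remains; maximum flow = 17.
In the residual graph, reachable from In: {In, r1, r2, r3, r5}.
Min-cut edges: r2→r4 (4), r3→Eg (6), r5→Eg (7); capacity 4 + 6 + 7 = 17.
This cut is saturated, so no flow can exceed 17.

17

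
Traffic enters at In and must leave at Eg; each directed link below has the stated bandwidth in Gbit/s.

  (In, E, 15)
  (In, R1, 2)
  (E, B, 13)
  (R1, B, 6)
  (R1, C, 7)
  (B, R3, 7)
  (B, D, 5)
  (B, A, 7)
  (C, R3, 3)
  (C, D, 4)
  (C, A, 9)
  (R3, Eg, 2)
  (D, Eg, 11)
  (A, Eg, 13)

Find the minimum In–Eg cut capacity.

15

Augment In→E→B→R3→Eg: bottleneck 2, flow now 2.
Augment In→E→B→D→Eg: bottleneck 5, flow now 7.
Augment In→E→B→A→Eg: bottleneck 6, flow now 13.
Augment In→R1→B→A→Eg: bottleneck 1, flow now 14.
Augment In→R1→C→D→Eg: bottleneck 1, flow now 15.
No augmenting path remains; maximum flow = 15.
By max-flow min-cut, the minimum cut capacity equals the max flow.
In the residual graph, reachable from In: {In, E}.
Min-cut edges: In→R1 (2), E→B (13); capacity 2 + 13 = 15.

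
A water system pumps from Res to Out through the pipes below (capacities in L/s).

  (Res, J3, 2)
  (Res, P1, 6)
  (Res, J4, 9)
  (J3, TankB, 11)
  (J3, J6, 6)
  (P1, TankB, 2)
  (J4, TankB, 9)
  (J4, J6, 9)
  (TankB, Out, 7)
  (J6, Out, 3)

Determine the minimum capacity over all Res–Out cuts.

10

Augment Res→J3→TankB→Out: bottleneck 2, flow now 2.
Augment Res→P1→TankB→Out: bottleneck 2, flow now 4.
Augment Res→J4→TankB→Out: bottleneck 3, flow now 7.
Augment Res→J4→J6→Out: bottleneck 3, flow now 10.
No augmenting path remains; maximum flow = 10.
By max-flow min-cut, the minimum cut capacity equals the max flow.
In the residual graph, reachable from Res: {Res, J3, P1, J4, TankB, J6}.
Min-cut edges: TankB→Out (7), J6→Out (3); capacity 7 + 3 = 10.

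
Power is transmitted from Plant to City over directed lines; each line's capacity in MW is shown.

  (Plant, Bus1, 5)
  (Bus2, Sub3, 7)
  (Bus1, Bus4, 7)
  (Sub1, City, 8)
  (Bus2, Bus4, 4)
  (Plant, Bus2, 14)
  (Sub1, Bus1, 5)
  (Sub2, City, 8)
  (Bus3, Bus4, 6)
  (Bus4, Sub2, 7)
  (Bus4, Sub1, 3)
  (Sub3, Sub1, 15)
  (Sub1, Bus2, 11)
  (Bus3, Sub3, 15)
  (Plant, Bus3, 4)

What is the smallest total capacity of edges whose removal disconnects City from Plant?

15

Augment Plant→Bus2→Sub3→Sub1→City: bottleneck 7, flow now 7.
Augment Plant→Bus2→Bus4→Sub1→City: bottleneck 1, flow now 8.
Augment Plant→Bus2→Bus4→Sub2→City: bottleneck 3, flow now 11.
Augment Plant→Bus3→Bus4→Sub2→City: bottleneck 4, flow now 15.
No augmenting path remains; maximum flow = 15.
By max-flow min-cut, the minimum cut capacity equals the max flow.
In the residual graph, reachable from Plant: {Plant, Bus2, Bus3, Bus1, Sub3, Bus4, Sub1}.
Min-cut edges: Bus4→Sub2 (7), Sub1→City (8); capacity 7 + 8 = 15.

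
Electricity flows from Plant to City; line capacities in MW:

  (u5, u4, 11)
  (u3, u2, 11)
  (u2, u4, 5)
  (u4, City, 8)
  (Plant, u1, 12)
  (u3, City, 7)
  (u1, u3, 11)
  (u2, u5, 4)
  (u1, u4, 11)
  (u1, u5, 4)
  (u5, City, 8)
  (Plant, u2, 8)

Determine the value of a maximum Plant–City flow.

20

Augment Plant→u1→u3→City: bottleneck 7, flow now 7.
Augment Plant→u1→u4→City: bottleneck 5, flow now 12.
Augment Plant→u2→u4→City: bottleneck 3, flow now 15.
Augment Plant→u2→u5→City: bottleneck 4, flow now 19.
Augment Plant→u2→u4→u1→u5→City: bottleneck 1, flow now 20. (uses reverse residual edge)
No augmenting path remains; maximum flow = 20.
In the residual graph, reachable from Plant: {Plant}.
Min-cut edges: Plant→u1 (12), Plant→u2 (8); capacity 12 + 8 = 20.
This cut is saturated, so no flow can exceed 20.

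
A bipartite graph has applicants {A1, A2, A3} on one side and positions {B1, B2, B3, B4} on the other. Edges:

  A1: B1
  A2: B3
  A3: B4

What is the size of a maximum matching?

3

Unit-capacity flow: source→left, listed edges, right→sink; max matching = max flow.
Augmenting path A1→B1 (+1); matched 1.
Augmenting path A2→B3 (+1); matched 2.
Augmenting path A3→B4 (+1); matched 3.
No augmenting path remains; maximum matching = 3.
König certificate: {A1, A2, A3} is a vertex cover of size 3 (every listed pair touches it), so no matching can be larger.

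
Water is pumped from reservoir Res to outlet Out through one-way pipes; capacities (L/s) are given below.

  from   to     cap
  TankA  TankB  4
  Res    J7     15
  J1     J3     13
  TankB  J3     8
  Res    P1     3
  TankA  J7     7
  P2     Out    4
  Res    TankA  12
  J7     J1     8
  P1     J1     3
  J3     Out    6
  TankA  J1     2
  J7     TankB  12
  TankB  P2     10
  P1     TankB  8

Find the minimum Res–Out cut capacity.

Augment Res→TankA→J1→J3→Out: bottleneck 2, flow now 2.
Augment Res→TankA→TankB→J3→Out: bottleneck 4, flow now 6.
Augment Res→P1→TankB→P2→Out: bottleneck 3, flow now 9.
Augment Res→J7→TankB→P2→Out: bottleneck 1, flow now 10.
No augmenting path remains; maximum flow = 10.
By max-flow min-cut, the minimum cut capacity equals the max flow.
In the residual graph, reachable from Res: {Res, TankA, P1, J7, J1, TankB, J3, P2}.
Min-cut edges: J3→Out (6), P2→Out (4); capacity 6 + 4 = 10.

10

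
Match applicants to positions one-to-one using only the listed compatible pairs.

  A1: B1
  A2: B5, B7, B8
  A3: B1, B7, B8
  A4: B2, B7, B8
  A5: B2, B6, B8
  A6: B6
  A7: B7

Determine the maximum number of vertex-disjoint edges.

6

Unit-capacity flow: source→left, listed edges, right→sink; max matching = max flow.
Augmenting path A1→B1 (+1); matched 1.
Augmenting path A2→B5 (+1); matched 2.
Augmenting path A3→B7 (+1); matched 3.
Augmenting path A4→B2 (+1); matched 4.
Augmenting path A5→B6 (+1); matched 5.
Augmenting path A6→B6→A5→B8 (+1); matched 6.
No augmenting path remains; maximum matching = 6.
König certificate: {A2, B1, B2, B6, B7, B8} is a vertex cover of size 6 (every listed pair touches it), so no matching can be larger.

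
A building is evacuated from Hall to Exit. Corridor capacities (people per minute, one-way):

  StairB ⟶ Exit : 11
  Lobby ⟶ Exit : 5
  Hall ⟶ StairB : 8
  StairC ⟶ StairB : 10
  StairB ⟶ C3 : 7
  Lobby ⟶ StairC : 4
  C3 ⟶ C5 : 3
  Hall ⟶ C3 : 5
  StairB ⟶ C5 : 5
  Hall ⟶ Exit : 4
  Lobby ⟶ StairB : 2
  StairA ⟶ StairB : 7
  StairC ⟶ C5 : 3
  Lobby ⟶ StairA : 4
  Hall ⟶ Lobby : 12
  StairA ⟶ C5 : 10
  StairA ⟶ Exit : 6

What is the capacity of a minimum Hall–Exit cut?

24

Augment Hall→Exit: bottleneck 4, flow now 4.
Augment Hall→Lobby→Exit: bottleneck 5, flow now 9.
Augment Hall→StairB→Exit: bottleneck 8, flow now 17.
Augment Hall→Lobby→StairA→Exit: bottleneck 4, flow now 21.
Augment Hall→Lobby→StairB→Exit: bottleneck 2, flow now 23.
Augment Hall→Lobby→StairC→StairB→Exit: bottleneck 1, flow now 24.
No augmenting path remains; maximum flow = 24.
By max-flow min-cut, the minimum cut capacity equals the max flow.
In the residual graph, reachable from Hall: {Hall, C3, C5}.
Min-cut edges: Hall→Lobby (12), Hall→StairB (8), Hall→Exit (4); capacity 12 + 8 + 4 = 24.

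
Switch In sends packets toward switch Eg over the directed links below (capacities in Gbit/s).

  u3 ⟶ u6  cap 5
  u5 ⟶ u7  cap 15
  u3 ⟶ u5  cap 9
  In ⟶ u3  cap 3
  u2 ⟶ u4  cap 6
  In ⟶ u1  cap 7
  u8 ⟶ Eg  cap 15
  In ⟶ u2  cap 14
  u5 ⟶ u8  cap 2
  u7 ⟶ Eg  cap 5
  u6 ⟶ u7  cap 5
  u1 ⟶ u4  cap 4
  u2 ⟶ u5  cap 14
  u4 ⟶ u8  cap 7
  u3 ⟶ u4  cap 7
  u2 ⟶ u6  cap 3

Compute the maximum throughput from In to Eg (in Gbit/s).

14

Augment In→u1→u4→u8→Eg: bottleneck 4, flow now 4.
Augment In→u2→u4→u8→Eg: bottleneck 3, flow now 7.
Augment In→u2→u5→u7→Eg: bottleneck 5, flow now 12.
Augment In→u2→u5→u8→Eg: bottleneck 2, flow now 14.
No augmenting path remains; maximum flow = 14.
In the residual graph, reachable from In: {In, u1, u2, u3, u4, u5, u6, u7}.
Min-cut edges: u4→u8 (7), u5→u8 (2), u7→Eg (5); capacity 7 + 2 + 5 = 14.
This cut is saturated, so no flow can exceed 14.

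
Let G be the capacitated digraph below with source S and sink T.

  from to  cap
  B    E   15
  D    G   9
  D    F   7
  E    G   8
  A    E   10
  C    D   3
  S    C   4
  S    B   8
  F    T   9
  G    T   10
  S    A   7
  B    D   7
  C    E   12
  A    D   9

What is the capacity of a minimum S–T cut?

17

Augment S→A→D→F→T: bottleneck 7, flow now 7.
Augment S→B→D→G→T: bottleneck 7, flow now 14.
Augment S→B→E→G→T: bottleneck 1, flow now 15.
Augment S→C→D→G→T: bottleneck 2, flow now 17.
No augmenting path remains; maximum flow = 17.
By max-flow min-cut, the minimum cut capacity equals the max flow.
In the residual graph, reachable from S: {S, A, B, C, D, E, G}.
Min-cut edges: D→F (7), G→T (10); capacity 7 + 10 = 17.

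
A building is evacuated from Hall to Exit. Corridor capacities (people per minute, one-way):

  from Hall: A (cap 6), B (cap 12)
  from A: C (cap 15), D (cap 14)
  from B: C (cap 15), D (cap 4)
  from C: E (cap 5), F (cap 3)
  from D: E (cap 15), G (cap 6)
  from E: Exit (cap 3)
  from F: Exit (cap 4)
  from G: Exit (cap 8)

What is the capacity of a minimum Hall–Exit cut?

12

Augment Hall→A→C→E→Exit: bottleneck 3, flow now 3.
Augment Hall→A→C→F→Exit: bottleneck 3, flow now 6.
Augment Hall→B→D→G→Exit: bottleneck 4, flow now 10.
Augment Hall→B→C→A→D→G→Exit: bottleneck 2, flow now 12. (uses reverse residual edge)
No augmenting path remains; maximum flow = 12.
By max-flow min-cut, the minimum cut capacity equals the max flow.
In the residual graph, reachable from Hall: {Hall, A, B, C, D, E}.
Min-cut edges: C→F (3), D→G (6), E→Exit (3); capacity 3 + 6 + 3 = 12.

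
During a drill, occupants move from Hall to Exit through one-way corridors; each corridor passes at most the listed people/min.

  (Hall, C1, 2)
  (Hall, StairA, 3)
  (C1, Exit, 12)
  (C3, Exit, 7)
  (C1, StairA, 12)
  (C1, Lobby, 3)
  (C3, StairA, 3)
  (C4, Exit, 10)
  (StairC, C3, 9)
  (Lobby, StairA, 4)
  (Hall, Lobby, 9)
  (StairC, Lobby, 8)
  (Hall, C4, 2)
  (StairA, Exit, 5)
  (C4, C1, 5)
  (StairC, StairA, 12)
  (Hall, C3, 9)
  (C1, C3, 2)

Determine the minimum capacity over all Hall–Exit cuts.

Augment Hall→C4→Exit: bottleneck 2, flow now 2.
Augment Hall→C1→Exit: bottleneck 2, flow now 4.
Augment Hall→C3→Exit: bottleneck 7, flow now 11.
Augment Hall→StairA→Exit: bottleneck 3, flow now 14.
Augment Hall→C3→StairA→Exit: bottleneck 2, flow now 16.
No augmenting path remains; maximum flow = 16.
By max-flow min-cut, the minimum cut capacity equals the max flow.
In the residual graph, reachable from Hall: {Hall, C3, Lobby, StairA}.
Min-cut edges: Hall→C4 (2), Hall→C1 (2), C3→Exit (7), StairA→Exit (5); capacity 2 + 2 + 7 + 5 = 16.

16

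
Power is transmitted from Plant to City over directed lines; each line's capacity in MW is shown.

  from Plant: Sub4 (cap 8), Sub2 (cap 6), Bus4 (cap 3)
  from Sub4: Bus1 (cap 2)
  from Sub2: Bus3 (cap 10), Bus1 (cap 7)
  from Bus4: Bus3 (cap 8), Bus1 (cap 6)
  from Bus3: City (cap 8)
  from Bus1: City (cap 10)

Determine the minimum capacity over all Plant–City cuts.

Augment Plant→Sub4→Bus1→City: bottleneck 2, flow now 2.
Augment Plant→Sub2→Bus3→City: bottleneck 6, flow now 8.
Augment Plant→Bus4→Bus3→City: bottleneck 2, flow now 10.
Augment Plant→Bus4→Bus1→City: bottleneck 1, flow now 11.
No augmenting path remains; maximum flow = 11.
By max-flow min-cut, the minimum cut capacity equals the max flow.
In the residual graph, reachable from Plant: {Plant, Sub4}.
Min-cut edges: Plant→Sub2 (6), Plant→Bus4 (3), Sub4→Bus1 (2); capacity 6 + 3 + 2 = 11.

11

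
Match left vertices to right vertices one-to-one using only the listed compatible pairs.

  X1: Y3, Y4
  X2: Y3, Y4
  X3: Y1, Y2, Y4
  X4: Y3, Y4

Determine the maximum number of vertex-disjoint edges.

3

Unit-capacity flow: source→left, listed edges, right→sink; max matching = max flow.
Augmenting path X1→Y3 (+1); matched 1.
Augmenting path X2→Y4 (+1); matched 2.
Augmenting path X3→Y1 (+1); matched 3.
No augmenting path remains; maximum matching = 3.
König certificate: {X3, Y3, Y4} is a vertex cover of size 3 (every listed pair touches it), so no matching can be larger.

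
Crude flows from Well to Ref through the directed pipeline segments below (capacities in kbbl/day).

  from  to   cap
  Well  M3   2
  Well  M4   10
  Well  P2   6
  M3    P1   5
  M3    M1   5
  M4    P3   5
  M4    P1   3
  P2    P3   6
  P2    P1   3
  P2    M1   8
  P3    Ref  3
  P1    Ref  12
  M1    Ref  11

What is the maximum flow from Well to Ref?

14

Augment Well→M3→P1→Ref: bottleneck 2, flow now 2.
Augment Well→M4→P3→Ref: bottleneck 3, flow now 5.
Augment Well→M4→P1→Ref: bottleneck 3, flow now 8.
Augment Well→P2→P1→Ref: bottleneck 3, flow now 11.
Augment Well→P2→M1→Ref: bottleneck 3, flow now 14.
No augmenting path remains; maximum flow = 14.
In the residual graph, reachable from Well: {Well, M4, P3}.
Min-cut edges: Well→M3 (2), Well→P2 (6), M4→P1 (3), P3→Ref (3); capacity 2 + 6 + 3 + 3 = 14.
This cut is saturated, so no flow can exceed 14.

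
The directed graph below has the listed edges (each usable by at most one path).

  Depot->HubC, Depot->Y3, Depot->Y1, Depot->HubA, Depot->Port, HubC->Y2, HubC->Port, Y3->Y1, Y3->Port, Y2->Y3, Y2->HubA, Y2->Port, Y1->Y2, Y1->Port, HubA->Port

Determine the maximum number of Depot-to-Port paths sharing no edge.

5

Assign every edge capacity 1; by Menger, the answer equals the max flow.
Path Depot→Port (+1); total 1.
Path Depot→HubC→Port (+1); total 2.
Path Depot→Y3→Port (+1); total 3.
Path Depot→Y1→Port (+1); total 4.
Path Depot→HubA→Port (+1); total 5.
No residual Depot→Port path; max flow = 5.
Certifying cut of size 5: {Depot→HubA, Depot→HubC, Depot→Port, Depot→Y1, Depot→Y3}.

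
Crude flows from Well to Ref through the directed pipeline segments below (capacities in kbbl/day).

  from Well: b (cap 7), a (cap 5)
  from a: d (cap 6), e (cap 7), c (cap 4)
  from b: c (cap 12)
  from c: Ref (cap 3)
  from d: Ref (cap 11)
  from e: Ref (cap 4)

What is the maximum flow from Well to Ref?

8

Augment Well→a→c→Ref: bottleneck 3, flow now 3.
Augment Well→a→d→Ref: bottleneck 2, flow now 5.
Augment Well→b→c→a→d→Ref: bottleneck 3, flow now 8. (uses reverse residual edge)
No augmenting path remains; maximum flow = 8.
In the residual graph, reachable from Well: {Well, b, c}.
Min-cut edges: Well→a (5), c→Ref (3); capacity 5 + 3 = 8.
This cut is saturated, so no flow can exceed 8.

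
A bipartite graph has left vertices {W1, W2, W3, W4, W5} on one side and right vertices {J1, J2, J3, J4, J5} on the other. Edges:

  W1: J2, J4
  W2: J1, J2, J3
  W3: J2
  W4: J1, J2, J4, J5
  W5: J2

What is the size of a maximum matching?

Unit-capacity flow: source→left, listed edges, right→sink; max matching = max flow.
Augmenting path W1→J2 (+1); matched 1.
Augmenting path W2→J1 (+1); matched 2.
Augmenting path W4→J4 (+1); matched 3.
Augmenting path W3→J2→W1→J4→W4→J5 (+1); matched 4.
No augmenting path remains; maximum matching = 4.
König certificate: {W1, W2, W4, J2} is a vertex cover of size 4 (every listed pair touches it), so no matching can be larger.

4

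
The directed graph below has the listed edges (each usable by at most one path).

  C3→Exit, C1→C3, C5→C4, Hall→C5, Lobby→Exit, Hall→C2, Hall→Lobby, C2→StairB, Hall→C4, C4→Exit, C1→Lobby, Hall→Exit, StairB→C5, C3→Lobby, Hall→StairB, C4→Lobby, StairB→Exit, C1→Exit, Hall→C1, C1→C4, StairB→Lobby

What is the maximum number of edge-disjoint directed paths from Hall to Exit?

Assign every edge capacity 1; by Menger, the answer equals the max flow.
Path Hall→Exit (+1); total 1.
Path Hall→C1→Exit (+1); total 2.
Path Hall→StairB→Exit (+1); total 3.
Path Hall→C4→Exit (+1); total 4.
Path Hall→Lobby→Exit (+1); total 5.
No residual Hall→Exit path; max flow = 5.
Certifying cut of size 5: {C4→Exit, Hall→C1, Hall→Exit, Lobby→Exit, StairB→Exit}.

5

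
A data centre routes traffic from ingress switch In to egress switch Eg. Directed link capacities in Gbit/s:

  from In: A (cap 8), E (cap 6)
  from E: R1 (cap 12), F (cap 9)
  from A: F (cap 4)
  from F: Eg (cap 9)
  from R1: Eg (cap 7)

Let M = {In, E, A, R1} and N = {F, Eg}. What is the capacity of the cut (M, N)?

20

Edges leaving {In, E, A, R1}: E→F (9), A→F (4), R1→Eg (7).
Cut capacity = 9 + 4 + 7 = 20.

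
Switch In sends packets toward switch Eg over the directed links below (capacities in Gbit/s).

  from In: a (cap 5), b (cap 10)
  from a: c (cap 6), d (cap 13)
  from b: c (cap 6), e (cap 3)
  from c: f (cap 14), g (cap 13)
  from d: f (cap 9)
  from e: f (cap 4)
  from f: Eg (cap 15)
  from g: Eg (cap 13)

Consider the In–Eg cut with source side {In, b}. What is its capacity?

Edges leaving {In, b}: In→a (5), b→c (6), b→e (3).
Cut capacity = 5 + 6 + 3 = 14.

14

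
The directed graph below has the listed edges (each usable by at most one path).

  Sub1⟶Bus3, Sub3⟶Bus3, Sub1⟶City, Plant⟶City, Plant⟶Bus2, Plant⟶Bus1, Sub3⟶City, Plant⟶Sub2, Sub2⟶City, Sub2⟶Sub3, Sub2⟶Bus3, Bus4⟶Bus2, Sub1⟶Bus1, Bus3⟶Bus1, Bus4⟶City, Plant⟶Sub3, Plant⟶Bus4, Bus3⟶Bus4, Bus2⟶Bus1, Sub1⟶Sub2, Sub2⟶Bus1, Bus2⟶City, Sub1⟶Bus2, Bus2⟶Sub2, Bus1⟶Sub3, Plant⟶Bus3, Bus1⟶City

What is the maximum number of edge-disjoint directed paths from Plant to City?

Assign every edge capacity 1; by Menger, the answer equals the max flow.
Path Plant→City (+1); total 1.
Path Plant→Sub2→City (+1); total 2.
Path Plant→Sub3→City (+1); total 3.
Path Plant→Bus4→City (+1); total 4.
Path Plant→Bus2→City (+1); total 5.
Path Plant→Bus1→City (+1); total 6.
No residual Plant→City path; max flow = 6.
Certifying cut of size 6: {Bus1→City, Bus2→City, Bus4→City, Plant→City, Sub2→City, Sub3→City}.

6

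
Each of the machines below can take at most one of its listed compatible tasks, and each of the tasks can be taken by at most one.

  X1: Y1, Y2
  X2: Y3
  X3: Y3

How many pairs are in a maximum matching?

2

Unit-capacity flow: source→left, listed edges, right→sink; max matching = max flow.
Augmenting path X1→Y1 (+1); matched 1.
Augmenting path X2→Y3 (+1); matched 2.
No augmenting path remains; maximum matching = 2.
König certificate: {X1, Y3} is a vertex cover of size 2 (every listed pair touches it), so no matching can be larger.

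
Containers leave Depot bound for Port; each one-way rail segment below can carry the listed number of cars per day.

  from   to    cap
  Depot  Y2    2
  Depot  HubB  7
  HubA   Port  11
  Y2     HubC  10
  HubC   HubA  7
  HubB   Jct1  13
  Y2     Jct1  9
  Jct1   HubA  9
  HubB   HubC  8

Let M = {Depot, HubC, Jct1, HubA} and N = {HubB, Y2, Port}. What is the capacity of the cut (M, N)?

Edges leaving {Depot, HubC, Jct1, HubA}: Depot→HubB (7), Depot→Y2 (2), HubA→Port (11).
Cut capacity = 7 + 2 + 11 = 20.

20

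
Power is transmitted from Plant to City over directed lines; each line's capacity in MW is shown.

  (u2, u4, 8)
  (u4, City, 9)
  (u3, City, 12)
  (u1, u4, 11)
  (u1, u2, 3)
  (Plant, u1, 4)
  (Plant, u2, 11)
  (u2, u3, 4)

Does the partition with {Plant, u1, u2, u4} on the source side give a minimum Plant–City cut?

Yes — it is a minimum cut (capacity 13).

Given cut capacity: 4 + 9 = 13.
Augment Plant→u1→u4→City: bottleneck 4, flow now 4.
Augment Plant→u2→u3→City: bottleneck 4, flow now 8.
Augment Plant→u2→u4→City: bottleneck 5, flow now 13.
No augmenting path remains; maximum flow = 13.
Cut capacity 13 equals the max flow, so it is a minimum cut.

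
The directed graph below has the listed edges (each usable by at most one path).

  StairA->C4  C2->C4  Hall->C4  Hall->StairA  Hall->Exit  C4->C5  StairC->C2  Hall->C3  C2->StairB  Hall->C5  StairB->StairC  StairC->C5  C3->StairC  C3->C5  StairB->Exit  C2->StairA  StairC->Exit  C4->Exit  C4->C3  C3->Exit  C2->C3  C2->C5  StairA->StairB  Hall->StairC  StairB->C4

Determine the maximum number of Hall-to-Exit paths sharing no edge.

5

Assign every edge capacity 1; by Menger, the answer equals the max flow.
Path Hall→Exit (+1); total 1.
Path Hall→StairC→Exit (+1); total 2.
Path Hall→C4→Exit (+1); total 3.
Path Hall→C3→Exit (+1); total 4.
Path Hall→StairA→StairB→Exit (+1); total 5.
No residual Hall→Exit path; max flow = 5.
Certifying cut of size 5: {Hall→C3, Hall→C4, Hall→Exit, Hall→StairA, Hall→StairC}.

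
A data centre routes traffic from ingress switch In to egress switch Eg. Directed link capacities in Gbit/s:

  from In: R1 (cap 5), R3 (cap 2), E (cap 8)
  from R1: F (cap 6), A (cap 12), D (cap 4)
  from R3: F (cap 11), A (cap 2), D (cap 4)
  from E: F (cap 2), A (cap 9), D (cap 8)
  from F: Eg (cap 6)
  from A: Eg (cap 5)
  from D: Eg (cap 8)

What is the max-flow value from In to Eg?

Augment In→R1→F→Eg: bottleneck 5, flow now 5.
Augment In→R3→F→Eg: bottleneck 1, flow now 6.
Augment In→R3→A→Eg: bottleneck 1, flow now 7.
Augment In→E→A→Eg: bottleneck 4, flow now 11.
Augment In→E→D→Eg: bottleneck 4, flow now 15.
No augmenting path remains; maximum flow = 15.
In the residual graph, reachable from In: {In}.
Min-cut edges: In→R1 (5), In→R3 (2), In→E (8); capacity 5 + 2 + 8 = 15.
This cut is saturated, so no flow can exceed 15.

15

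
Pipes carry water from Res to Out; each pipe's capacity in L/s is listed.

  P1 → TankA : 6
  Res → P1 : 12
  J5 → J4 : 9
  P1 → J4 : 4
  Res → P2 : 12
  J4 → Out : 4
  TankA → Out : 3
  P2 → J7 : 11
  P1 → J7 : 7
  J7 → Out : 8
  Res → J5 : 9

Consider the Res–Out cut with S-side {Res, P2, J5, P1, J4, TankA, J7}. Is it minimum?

Yes — it is a minimum cut (capacity 15).

Given cut capacity: 4 + 3 + 8 = 15.
Augment Res→P2→J7→Out: bottleneck 8, flow now 8.
Augment Res→J5→J4→Out: bottleneck 4, flow now 12.
Augment Res→P1→TankA→Out: bottleneck 3, flow now 15.
No augmenting path remains; maximum flow = 15.
Cut capacity 15 equals the max flow, so it is a minimum cut.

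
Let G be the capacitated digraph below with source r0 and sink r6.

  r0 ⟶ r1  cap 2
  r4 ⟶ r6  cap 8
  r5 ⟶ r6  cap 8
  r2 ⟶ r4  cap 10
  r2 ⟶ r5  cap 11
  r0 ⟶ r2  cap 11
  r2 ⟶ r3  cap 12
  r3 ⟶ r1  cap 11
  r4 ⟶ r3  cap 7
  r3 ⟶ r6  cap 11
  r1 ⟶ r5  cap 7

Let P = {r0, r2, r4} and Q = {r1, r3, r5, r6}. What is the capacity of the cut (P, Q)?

40

Edges leaving {r0, r2, r4}: r0→r1 (2), r2→r3 (12), r2→r5 (11), r4→r3 (7), r4→r6 (8).
Cut capacity = 2 + 12 + 11 + 7 + 8 = 40.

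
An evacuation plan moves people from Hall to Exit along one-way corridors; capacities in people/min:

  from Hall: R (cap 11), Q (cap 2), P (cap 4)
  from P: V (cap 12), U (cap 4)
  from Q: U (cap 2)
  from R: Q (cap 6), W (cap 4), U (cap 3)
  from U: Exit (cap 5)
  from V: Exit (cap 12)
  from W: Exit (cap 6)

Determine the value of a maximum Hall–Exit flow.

Augment Hall→P→U→Exit: bottleneck 4, flow now 4.
Augment Hall→Q→U→Exit: bottleneck 1, flow now 5.
Augment Hall→R→W→Exit: bottleneck 4, flow now 9.
Augment Hall→Q→U→P→V→Exit: bottleneck 1, flow now 10. (uses reverse residual edge)
Augment Hall→R→U→P→V→Exit: bottleneck 3, flow now 13. (uses reverse residual edge)
No augmenting path remains; maximum flow = 13.
In the residual graph, reachable from Hall: {Hall, Q, R}.
Min-cut edges: Hall→P (4), Q→U (2), R→U (3), R→W (4); capacity 4 + 2 + 3 + 4 = 13.
This cut is saturated, so no flow can exceed 13.

13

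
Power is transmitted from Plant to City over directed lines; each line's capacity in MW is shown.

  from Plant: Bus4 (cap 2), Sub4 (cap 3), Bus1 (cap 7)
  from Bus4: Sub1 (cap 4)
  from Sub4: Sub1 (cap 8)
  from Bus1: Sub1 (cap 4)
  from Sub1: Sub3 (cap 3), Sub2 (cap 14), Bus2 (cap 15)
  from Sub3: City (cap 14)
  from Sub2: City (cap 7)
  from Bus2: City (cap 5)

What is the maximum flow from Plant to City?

Augment Plant→Bus4→Sub1→Sub3→City: bottleneck 2, flow now 2.
Augment Plant→Sub4→Sub1→Sub3→City: bottleneck 1, flow now 3.
Augment Plant→Sub4→Sub1→Sub2→City: bottleneck 2, flow now 5.
Augment Plant→Bus1→Sub1→Sub2→City: bottleneck 4, flow now 9.
No augmenting path remains; maximum flow = 9.
In the residual graph, reachable from Plant: {Plant, Bus1}.
Min-cut edges: Plant→Bus4 (2), Plant→Sub4 (3), Bus1→Sub1 (4); capacity 2 + 3 + 4 = 9.
This cut is saturated, so no flow can exceed 9.

9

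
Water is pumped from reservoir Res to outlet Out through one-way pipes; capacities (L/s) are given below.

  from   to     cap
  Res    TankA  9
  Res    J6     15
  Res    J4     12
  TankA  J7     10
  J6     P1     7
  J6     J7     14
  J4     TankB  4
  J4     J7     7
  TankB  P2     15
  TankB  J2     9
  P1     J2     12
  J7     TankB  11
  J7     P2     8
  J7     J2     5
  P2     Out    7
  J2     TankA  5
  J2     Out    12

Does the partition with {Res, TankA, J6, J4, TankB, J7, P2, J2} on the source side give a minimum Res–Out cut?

No — its capacity is 26, but the minimum cut has capacity 19.

Given cut capacity: 7 + 7 + 12 = 26.
Augment Res→TankA→J7→P2→Out: bottleneck 7, flow now 7.
Augment Res→TankA→J7→J2→Out: bottleneck 2, flow now 9.
Augment Res→J6→P1→J2→Out: bottleneck 7, flow now 16.
Augment Res→J6→J7→J2→Out: bottleneck 3, flow now 19.
No augmenting path remains; maximum flow = 19.
In the residual graph, reachable from Res: {Res, TankA, J6, J4, TankB, P1, J7, P2, J2}.
Min-cut edges: P2→Out (7), J2→Out (12); capacity 7 + 12 = 19.
Cut capacity 26 exceeds the max flow 19, so it is not minimum.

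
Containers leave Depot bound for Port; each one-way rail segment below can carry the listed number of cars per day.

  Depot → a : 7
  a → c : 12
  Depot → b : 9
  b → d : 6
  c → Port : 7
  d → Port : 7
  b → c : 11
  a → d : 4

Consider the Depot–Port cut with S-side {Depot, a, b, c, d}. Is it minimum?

Yes — it is a minimum cut (capacity 14).

Given cut capacity: 7 + 7 = 14.
Augment Depot→a→c→Port: bottleneck 7, flow now 7.
Augment Depot→b→d→Port: bottleneck 6, flow now 13.
Augment Depot→b→c→a→d→Port: bottleneck 1, flow now 14. (uses reverse residual edge)
No augmenting path remains; maximum flow = 14.
Cut capacity 14 equals the max flow, so it is a minimum cut.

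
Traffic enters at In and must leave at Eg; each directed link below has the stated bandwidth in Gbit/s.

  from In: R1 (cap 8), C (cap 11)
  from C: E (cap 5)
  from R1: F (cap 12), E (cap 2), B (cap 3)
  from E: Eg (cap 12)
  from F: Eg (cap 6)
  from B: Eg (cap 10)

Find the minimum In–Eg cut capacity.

13

Augment In→C→E→Eg: bottleneck 5, flow now 5.
Augment In→R1→E→Eg: bottleneck 2, flow now 7.
Augment In→R1→F→Eg: bottleneck 6, flow now 13.
No augmenting path remains; maximum flow = 13.
By max-flow min-cut, the minimum cut capacity equals the max flow.
In the residual graph, reachable from In: {In, C}.
Min-cut edges: In→R1 (8), C→E (5); capacity 8 + 5 = 13.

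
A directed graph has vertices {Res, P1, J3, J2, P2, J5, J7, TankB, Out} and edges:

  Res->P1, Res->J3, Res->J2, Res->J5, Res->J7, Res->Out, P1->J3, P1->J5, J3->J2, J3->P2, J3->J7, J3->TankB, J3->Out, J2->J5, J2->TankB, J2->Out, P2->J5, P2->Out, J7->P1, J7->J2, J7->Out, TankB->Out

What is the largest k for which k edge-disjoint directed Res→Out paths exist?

Assign every edge capacity 1; by Menger, the answer equals the max flow.
Path Res→Out (+1); total 1.
Path Res→J3→Out (+1); total 2.
Path Res→J2→Out (+1); total 3.
Path Res→J7→Out (+1); total 4.
Path Res→P1→J3→P2→Out (+1); total 5.
No residual Res→Out path; max flow = 5.
Certifying cut of size 5: {Res→J2, Res→J3, Res→J7, Res→Out, Res→P1}.

5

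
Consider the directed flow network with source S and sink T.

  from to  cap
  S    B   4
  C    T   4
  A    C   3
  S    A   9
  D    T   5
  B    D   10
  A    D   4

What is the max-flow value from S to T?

Augment S→A→C→T: bottleneck 3, flow now 3.
Augment S→A→D→T: bottleneck 4, flow now 7.
Augment S→B→D→T: bottleneck 1, flow now 8.
No augmenting path remains; maximum flow = 8.
In the residual graph, reachable from S: {S, A, B, D}.
Min-cut edges: A→C (3), D→T (5); capacity 3 + 5 = 8.
This cut is saturated, so no flow can exceed 8.

8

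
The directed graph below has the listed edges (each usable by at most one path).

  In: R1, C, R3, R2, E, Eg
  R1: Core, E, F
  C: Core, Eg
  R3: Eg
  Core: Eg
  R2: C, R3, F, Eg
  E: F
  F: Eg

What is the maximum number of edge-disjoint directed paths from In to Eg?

6

Assign every edge capacity 1; by Menger, the answer equals the max flow.
Path In→Eg (+1); total 1.
Path In→C→Eg (+1); total 2.
Path In→R3→Eg (+1); total 3.
Path In→R2→Eg (+1); total 4.
Path In→R1→Core→Eg (+1); total 5.
Path In→E→F→Eg (+1); total 6.
No residual In→Eg path; max flow = 6.
Certifying cut of size 6: {In→C, In→E, In→Eg, In→R1, In→R2, In→R3}.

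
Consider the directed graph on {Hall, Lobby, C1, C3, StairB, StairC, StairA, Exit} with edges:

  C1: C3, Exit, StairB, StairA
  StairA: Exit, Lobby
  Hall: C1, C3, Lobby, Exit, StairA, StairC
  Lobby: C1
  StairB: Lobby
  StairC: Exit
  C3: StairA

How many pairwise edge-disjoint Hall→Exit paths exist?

4

Assign every edge capacity 1; by Menger, the answer equals the max flow.
Path Hall→Exit (+1); total 1.
Path Hall→C1→Exit (+1); total 2.
Path Hall→StairC→Exit (+1); total 3.
Path Hall→StairA→Exit (+1); total 4.
No residual Hall→Exit path; max flow = 4.
Certifying cut of size 4: {C1→Exit, Hall→Exit, Hall→StairC, StairA→Exit}.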